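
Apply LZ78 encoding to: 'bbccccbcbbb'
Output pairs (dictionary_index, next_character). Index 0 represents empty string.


LZ78 encoding steps:
Dictionary: {0: ''}
Step 1: w='' (idx 0), next='b' -> output (0, 'b'), add 'b' as idx 1
Step 2: w='b' (idx 1), next='c' -> output (1, 'c'), add 'bc' as idx 2
Step 3: w='' (idx 0), next='c' -> output (0, 'c'), add 'c' as idx 3
Step 4: w='c' (idx 3), next='c' -> output (3, 'c'), add 'cc' as idx 4
Step 5: w='bc' (idx 2), next='b' -> output (2, 'b'), add 'bcb' as idx 5
Step 6: w='b' (idx 1), next='b' -> output (1, 'b'), add 'bb' as idx 6


Encoded: [(0, 'b'), (1, 'c'), (0, 'c'), (3, 'c'), (2, 'b'), (1, 'b')]


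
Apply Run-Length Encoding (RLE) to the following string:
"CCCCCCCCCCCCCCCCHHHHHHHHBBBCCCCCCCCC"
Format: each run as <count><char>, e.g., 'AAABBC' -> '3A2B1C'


Scanning runs left to right:
  i=0: run of 'C' x 16 -> '16C'
  i=16: run of 'H' x 8 -> '8H'
  i=24: run of 'B' x 3 -> '3B'
  i=27: run of 'C' x 9 -> '9C'

RLE = 16C8H3B9C


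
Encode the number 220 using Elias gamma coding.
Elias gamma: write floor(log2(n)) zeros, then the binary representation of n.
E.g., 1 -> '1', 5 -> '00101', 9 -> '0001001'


num_bits = floor(log2(220)) + 1 = 8
leading_zeros = num_bits - 1 = 7
binary(220) = 11011100

Elias gamma(220) = '0000000' + '11011100' = 000000011011100 (15 bits)


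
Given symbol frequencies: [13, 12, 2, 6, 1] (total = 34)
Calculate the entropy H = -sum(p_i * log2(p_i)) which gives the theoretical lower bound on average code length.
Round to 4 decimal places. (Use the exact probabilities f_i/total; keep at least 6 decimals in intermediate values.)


Per-symbol terms -p_i * log2(p_i) with p_i = f_i/34:
  p = 13/34 = 0.382353: log2(p) = -1.387023, -p*log2(p) = 0.530332
  p = 12/34 = 0.352941: log2(p) = -1.502500, -p*log2(p) = 0.530294
  p = 2/34 = 0.058824: log2(p) = -4.087463, -p*log2(p) = 0.240439
  p = 6/34 = 0.176471: log2(p) = -2.502500, -p*log2(p) = 0.441618
  p = 1/34 = 0.029412: log2(p) = -5.087463, -p*log2(p) = 0.149631
H = 0.530332 + 0.530294 + 0.240439 + 0.441618 + 0.149631 = 1.892314

H = 1.8923 bits/symbol


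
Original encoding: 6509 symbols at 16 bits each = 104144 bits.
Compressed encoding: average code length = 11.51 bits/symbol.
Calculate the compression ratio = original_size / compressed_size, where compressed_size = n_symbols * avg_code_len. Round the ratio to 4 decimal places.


original_size = n_symbols * orig_bits = 6509 * 16 = 104144 bits
compressed_size = n_symbols * avg_code_len = 6509 * 11.51 = 74918.59 bits
ratio = original_size / compressed_size = 104144 / 74918.59 = 1.3901

Compression ratio = 1.3901


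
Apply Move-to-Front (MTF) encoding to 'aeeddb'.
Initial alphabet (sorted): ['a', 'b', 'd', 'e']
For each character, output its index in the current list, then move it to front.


MTF encoding:
'a': index 0 in ['a', 'b', 'd', 'e'] -> ['a', 'b', 'd', 'e']
'e': index 3 in ['a', 'b', 'd', 'e'] -> ['e', 'a', 'b', 'd']
'e': index 0 in ['e', 'a', 'b', 'd'] -> ['e', 'a', 'b', 'd']
'd': index 3 in ['e', 'a', 'b', 'd'] -> ['d', 'e', 'a', 'b']
'd': index 0 in ['d', 'e', 'a', 'b'] -> ['d', 'e', 'a', 'b']
'b': index 3 in ['d', 'e', 'a', 'b'] -> ['b', 'd', 'e', 'a']


Output: [0, 3, 0, 3, 0, 3]


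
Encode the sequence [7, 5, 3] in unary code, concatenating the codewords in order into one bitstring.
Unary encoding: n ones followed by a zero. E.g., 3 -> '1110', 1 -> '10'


Encode each number as n ones followed by a terminating 0:
  7 -> 11111110 (8 bits)
  5 -> 111110 (6 bits)
  3 -> 1110 (4 bits)
Total length = 8 + 6 + 4 = 18 bits.

Unary([7, 5, 3]) = 111111101111101110 (18 bits)


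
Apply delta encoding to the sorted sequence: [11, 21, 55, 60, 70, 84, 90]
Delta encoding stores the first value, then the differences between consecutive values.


First value: 11
Deltas:
  21 - 11 = 10
  55 - 21 = 34
  60 - 55 = 5
  70 - 60 = 10
  84 - 70 = 14
  90 - 84 = 6


Delta encoded: [11, 10, 34, 5, 10, 14, 6]


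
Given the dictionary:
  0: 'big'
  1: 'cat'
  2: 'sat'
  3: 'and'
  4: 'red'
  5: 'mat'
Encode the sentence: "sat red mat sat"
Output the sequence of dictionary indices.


Look up each word in the dictionary:
  'sat' -> 2
  'red' -> 4
  'mat' -> 5
  'sat' -> 2

Encoded: [2, 4, 5, 2]


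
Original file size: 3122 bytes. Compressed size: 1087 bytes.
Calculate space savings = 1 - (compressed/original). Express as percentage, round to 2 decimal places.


ratio = compressed/original = 1087/3122 = 0.348174
savings = 1 - ratio = 1 - 0.348174 = 0.651826
as a percentage: 0.651826 * 100 = 65.18%

Space savings = 1 - 1087/3122 = 65.18%


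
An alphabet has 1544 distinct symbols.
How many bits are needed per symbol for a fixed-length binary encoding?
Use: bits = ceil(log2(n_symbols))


log2(1544) = 10.5925
Bracket: 2^10 = 1024 < 1544 <= 2^11 = 2048
So ceil(log2(1544)) = 11

bits = ceil(log2(1544)) = ceil(10.5925) = 11 bits


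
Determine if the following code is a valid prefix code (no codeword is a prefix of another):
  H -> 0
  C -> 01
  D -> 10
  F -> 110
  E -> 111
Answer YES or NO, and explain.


Checking each pair (does one codeword prefix another?):
  H='0' vs C='01': prefix -- VIOLATION

NO -- this is NOT a valid prefix code. H (0) is a prefix of C (01).


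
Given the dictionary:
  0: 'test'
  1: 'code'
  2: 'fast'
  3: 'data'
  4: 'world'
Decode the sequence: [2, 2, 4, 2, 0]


Look up each index in the dictionary:
  2 -> 'fast'
  2 -> 'fast'
  4 -> 'world'
  2 -> 'fast'
  0 -> 'test'

Decoded: "fast fast world fast test"


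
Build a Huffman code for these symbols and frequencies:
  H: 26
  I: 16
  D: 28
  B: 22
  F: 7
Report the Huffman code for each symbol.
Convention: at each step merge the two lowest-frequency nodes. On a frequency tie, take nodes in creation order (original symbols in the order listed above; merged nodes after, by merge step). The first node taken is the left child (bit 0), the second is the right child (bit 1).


Huffman tree construction:
Step 1: Merge F(7) + I(16) = 23
Step 2: Merge B(22) + (F+I)(23) = 45
Step 3: Merge H(26) + D(28) = 54
Step 4: Merge (B+(F+I))(45) + (H+D)(54) = 99
Read each symbol's code off the tree from the root (left child = 0, right child = 1).

Codes:
  H: 10 (length 2)
  I: 011 (length 3)
  D: 11 (length 2)
  B: 00 (length 2)
  F: 010 (length 3)
Average code length: 221/99 = 2.2323 bits/symbol


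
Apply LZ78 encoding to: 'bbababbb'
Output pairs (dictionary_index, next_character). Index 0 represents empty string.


LZ78 encoding steps:
Dictionary: {0: ''}
Step 1: w='' (idx 0), next='b' -> output (0, 'b'), add 'b' as idx 1
Step 2: w='b' (idx 1), next='a' -> output (1, 'a'), add 'ba' as idx 2
Step 3: w='ba' (idx 2), next='b' -> output (2, 'b'), add 'bab' as idx 3
Step 4: w='b' (idx 1), next='b' -> output (1, 'b'), add 'bb' as idx 4


Encoded: [(0, 'b'), (1, 'a'), (2, 'b'), (1, 'b')]


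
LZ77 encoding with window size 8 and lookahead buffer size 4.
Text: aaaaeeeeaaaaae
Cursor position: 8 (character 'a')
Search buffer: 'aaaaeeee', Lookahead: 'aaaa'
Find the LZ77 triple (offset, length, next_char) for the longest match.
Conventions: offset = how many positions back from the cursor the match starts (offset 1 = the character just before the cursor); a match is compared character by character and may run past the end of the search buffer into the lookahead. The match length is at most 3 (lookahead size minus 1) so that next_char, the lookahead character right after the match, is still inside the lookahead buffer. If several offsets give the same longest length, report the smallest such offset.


Try each offset into the search buffer:
  offset=1 (pos 7, char 'e'): match length 0
  offset=2 (pos 6, char 'e'): match length 0
  offset=3 (pos 5, char 'e'): match length 0
  offset=4 (pos 4, char 'e'): match length 0
  offset=5 (pos 3, char 'a'): match length 1
  offset=6 (pos 2, char 'a'): match length 2
  offset=7 (pos 1, char 'a'): match length 3
  offset=8 (pos 0, char 'a'): match length 3
Longest match has length 3, found at offsets 7, 8; take the smallest, offset 7.
next_char = character at position 8 + 3 = 11 -> 'a'

Best match: offset=7, length=3 (matching 'aaa' starting at position 1)
LZ77 triple: (7, 3, 'a')


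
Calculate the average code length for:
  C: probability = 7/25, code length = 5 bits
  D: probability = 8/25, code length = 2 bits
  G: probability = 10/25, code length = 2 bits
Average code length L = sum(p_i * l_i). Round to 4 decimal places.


Weighted contributions p_i * l_i:
  C: (7/25) * 5 = 35/25
  D: (8/25) * 2 = 16/25
  G: (10/25) * 2 = 20/25
Sum = (35 + 16 + 20)/25 = 71/25

L = 71/25 = 2.8400 bits/symbol


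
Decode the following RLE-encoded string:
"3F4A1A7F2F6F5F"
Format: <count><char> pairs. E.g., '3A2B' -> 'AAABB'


Expanding each <count><char> pair:
  3F -> 'FFF'
  4A -> 'AAAA'
  1A -> 'A'
  7F -> 'FFFFFFF'
  2F -> 'FF'
  6F -> 'FFFFFF'
  5F -> 'FFFFF'

Decoded = FFFAAAAAFFFFFFFFFFFFFFFFFFFF


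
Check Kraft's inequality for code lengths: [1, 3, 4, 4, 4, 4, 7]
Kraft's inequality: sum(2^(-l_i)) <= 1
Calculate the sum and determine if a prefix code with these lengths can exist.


Sum = 2^(-1) + 2^(-3) + 2^(-4) + 2^(-4) + 2^(-4) + 2^(-4) + 2^(-7)
    = 0.5 + 0.125 + 0.0625 + 0.0625 + 0.0625 + 0.0625 + 0.0078125
    = 113/128 = 0.8828125
Since 0.8828125 <= 1, Kraft's inequality IS satisfied.
A prefix code with these lengths CAN exist.

Kraft sum = 0.8828125. Satisfied.


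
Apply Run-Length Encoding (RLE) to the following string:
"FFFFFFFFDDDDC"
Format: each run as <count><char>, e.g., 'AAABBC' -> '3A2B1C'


Scanning runs left to right:
  i=0: run of 'F' x 8 -> '8F'
  i=8: run of 'D' x 4 -> '4D'
  i=12: run of 'C' x 1 -> '1C'

RLE = 8F4D1C


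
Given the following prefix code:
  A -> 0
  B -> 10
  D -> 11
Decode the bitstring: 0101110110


Decoding step by step:
Bits 0 -> A
Bits 10 -> B
Bits 11 -> D
Bits 10 -> B
Bits 11 -> D
Bits 0 -> A


Decoded message: ABDBDA


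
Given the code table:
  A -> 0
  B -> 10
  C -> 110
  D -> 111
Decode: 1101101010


Decoding:
110 -> C
110 -> C
10 -> B
10 -> B


Result: CCBB


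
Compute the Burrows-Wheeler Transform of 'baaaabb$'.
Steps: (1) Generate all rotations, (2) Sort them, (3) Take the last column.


Rotations (sorted):
  0: $baaaabb -> last char: b
  1: aaaabb$b -> last char: b
  2: aaabb$ba -> last char: a
  3: aabb$baa -> last char: a
  4: abb$baaa -> last char: a
  5: b$baaaab -> last char: b
  6: baaaabb$ -> last char: $
  7: bb$baaaa -> last char: a


BWT = bbaaab$a


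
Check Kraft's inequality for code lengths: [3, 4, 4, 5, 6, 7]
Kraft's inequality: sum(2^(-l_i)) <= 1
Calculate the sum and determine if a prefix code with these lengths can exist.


Sum = 2^(-3) + 2^(-4) + 2^(-4) + 2^(-5) + 2^(-6) + 2^(-7)
    = 0.125 + 0.0625 + 0.0625 + 0.03125 + 0.015625 + 0.0078125
    = 39/128 = 0.3046875
Since 0.3046875 <= 1, Kraft's inequality IS satisfied.
A prefix code with these lengths CAN exist.

Kraft sum = 0.3046875. Satisfied.


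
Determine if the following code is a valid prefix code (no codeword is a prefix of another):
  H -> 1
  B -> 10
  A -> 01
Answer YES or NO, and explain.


Checking each pair (does one codeword prefix another?):
  H='1' vs B='10': prefix -- VIOLATION

NO -- this is NOT a valid prefix code. H (1) is a prefix of B (10).


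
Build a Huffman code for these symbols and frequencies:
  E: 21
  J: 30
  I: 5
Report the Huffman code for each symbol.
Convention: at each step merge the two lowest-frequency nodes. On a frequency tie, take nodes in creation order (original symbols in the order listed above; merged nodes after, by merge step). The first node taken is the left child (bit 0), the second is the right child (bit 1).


Huffman tree construction:
Step 1: Merge I(5) + E(21) = 26
Step 2: Merge (I+E)(26) + J(30) = 56
Read each symbol's code off the tree from the root (left child = 0, right child = 1).

Codes:
  E: 01 (length 2)
  J: 1 (length 1)
  I: 00 (length 2)
Average code length: 82/56 = 1.4643 bits/symbol


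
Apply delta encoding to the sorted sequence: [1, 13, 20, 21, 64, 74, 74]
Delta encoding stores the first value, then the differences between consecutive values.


First value: 1
Deltas:
  13 - 1 = 12
  20 - 13 = 7
  21 - 20 = 1
  64 - 21 = 43
  74 - 64 = 10
  74 - 74 = 0


Delta encoded: [1, 12, 7, 1, 43, 10, 0]


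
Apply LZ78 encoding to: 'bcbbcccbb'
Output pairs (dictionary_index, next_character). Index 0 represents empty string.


LZ78 encoding steps:
Dictionary: {0: ''}
Step 1: w='' (idx 0), next='b' -> output (0, 'b'), add 'b' as idx 1
Step 2: w='' (idx 0), next='c' -> output (0, 'c'), add 'c' as idx 2
Step 3: w='b' (idx 1), next='b' -> output (1, 'b'), add 'bb' as idx 3
Step 4: w='c' (idx 2), next='c' -> output (2, 'c'), add 'cc' as idx 4
Step 5: w='c' (idx 2), next='b' -> output (2, 'b'), add 'cb' as idx 5
Step 6: w='b' (idx 1), end of input -> output (1, '')


Encoded: [(0, 'b'), (0, 'c'), (1, 'b'), (2, 'c'), (2, 'b'), (1, '')]


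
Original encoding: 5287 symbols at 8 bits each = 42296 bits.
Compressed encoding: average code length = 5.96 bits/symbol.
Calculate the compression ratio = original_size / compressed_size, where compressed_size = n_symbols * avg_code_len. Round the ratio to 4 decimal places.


original_size = n_symbols * orig_bits = 5287 * 8 = 42296 bits
compressed_size = n_symbols * avg_code_len = 5287 * 5.96 = 31510.52 bits
ratio = original_size / compressed_size = 42296 / 31510.52 = 1.3423

Compression ratio = 1.3423


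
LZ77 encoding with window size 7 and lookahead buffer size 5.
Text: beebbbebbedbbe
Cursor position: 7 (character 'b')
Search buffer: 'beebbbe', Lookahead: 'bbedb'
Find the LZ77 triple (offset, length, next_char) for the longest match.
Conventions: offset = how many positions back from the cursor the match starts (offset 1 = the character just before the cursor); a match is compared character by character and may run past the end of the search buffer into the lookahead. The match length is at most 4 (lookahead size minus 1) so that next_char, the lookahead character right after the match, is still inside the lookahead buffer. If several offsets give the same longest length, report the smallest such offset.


Try each offset into the search buffer:
  offset=1 (pos 6, char 'e'): match length 0
  offset=2 (pos 5, char 'b'): match length 1
  offset=3 (pos 4, char 'b'): match length 3
  offset=4 (pos 3, char 'b'): match length 2
  offset=5 (pos 2, char 'e'): match length 0
  offset=6 (pos 1, char 'e'): match length 0
  offset=7 (pos 0, char 'b'): match length 1
Longest match has length 3 at offset 3.
next_char = character at position 7 + 3 = 10 -> 'd'

Best match: offset=3, length=3 (matching 'bbe' starting at position 4)
LZ77 triple: (3, 3, 'd')


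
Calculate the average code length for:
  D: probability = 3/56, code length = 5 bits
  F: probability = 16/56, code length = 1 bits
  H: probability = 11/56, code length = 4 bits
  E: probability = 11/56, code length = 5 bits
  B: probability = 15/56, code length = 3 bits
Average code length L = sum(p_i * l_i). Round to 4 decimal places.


Weighted contributions p_i * l_i:
  D: (3/56) * 5 = 15/56
  F: (16/56) * 1 = 16/56
  H: (11/56) * 4 = 44/56
  E: (11/56) * 5 = 55/56
  B: (15/56) * 3 = 45/56
Sum = (15 + 16 + 44 + 55 + 45)/56 = 175/56

L = 175/56 = 3.1250 bits/symbol


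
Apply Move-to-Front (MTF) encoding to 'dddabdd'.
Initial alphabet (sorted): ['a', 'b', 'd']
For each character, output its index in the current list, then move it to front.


MTF encoding:
'd': index 2 in ['a', 'b', 'd'] -> ['d', 'a', 'b']
'd': index 0 in ['d', 'a', 'b'] -> ['d', 'a', 'b']
'd': index 0 in ['d', 'a', 'b'] -> ['d', 'a', 'b']
'a': index 1 in ['d', 'a', 'b'] -> ['a', 'd', 'b']
'b': index 2 in ['a', 'd', 'b'] -> ['b', 'a', 'd']
'd': index 2 in ['b', 'a', 'd'] -> ['d', 'b', 'a']
'd': index 0 in ['d', 'b', 'a'] -> ['d', 'b', 'a']


Output: [2, 0, 0, 1, 2, 2, 0]


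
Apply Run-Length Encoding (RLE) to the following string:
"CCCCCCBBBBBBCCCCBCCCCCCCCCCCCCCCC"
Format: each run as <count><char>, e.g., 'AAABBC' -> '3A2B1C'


Scanning runs left to right:
  i=0: run of 'C' x 6 -> '6C'
  i=6: run of 'B' x 6 -> '6B'
  i=12: run of 'C' x 4 -> '4C'
  i=16: run of 'B' x 1 -> '1B'
  i=17: run of 'C' x 16 -> '16C'

RLE = 6C6B4C1B16C


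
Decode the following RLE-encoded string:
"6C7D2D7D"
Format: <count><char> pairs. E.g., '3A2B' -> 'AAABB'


Expanding each <count><char> pair:
  6C -> 'CCCCCC'
  7D -> 'DDDDDDD'
  2D -> 'DD'
  7D -> 'DDDDDDD'

Decoded = CCCCCCDDDDDDDDDDDDDDDD


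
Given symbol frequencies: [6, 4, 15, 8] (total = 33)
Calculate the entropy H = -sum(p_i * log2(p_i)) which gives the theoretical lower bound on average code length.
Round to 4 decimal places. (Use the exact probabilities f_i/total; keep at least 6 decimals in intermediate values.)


Per-symbol terms -p_i * log2(p_i) with p_i = f_i/33:
  p = 6/33 = 0.181818: log2(p) = -2.459432, -p*log2(p) = 0.447169
  p = 4/33 = 0.121212: log2(p) = -3.044394, -p*log2(p) = 0.369017
  p = 15/33 = 0.454545: log2(p) = -1.137504, -p*log2(p) = 0.517047
  p = 8/33 = 0.242424: log2(p) = -2.044394, -p*log2(p) = 0.495611
H = 0.447169 + 0.369017 + 0.517047 + 0.495611 = 1.828844

H = 1.8288 bits/symbol


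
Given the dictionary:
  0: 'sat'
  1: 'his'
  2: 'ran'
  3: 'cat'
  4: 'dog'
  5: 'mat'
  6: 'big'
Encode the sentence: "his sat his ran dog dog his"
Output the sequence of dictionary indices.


Look up each word in the dictionary:
  'his' -> 1
  'sat' -> 0
  'his' -> 1
  'ran' -> 2
  'dog' -> 4
  'dog' -> 4
  'his' -> 1

Encoded: [1, 0, 1, 2, 4, 4, 1]


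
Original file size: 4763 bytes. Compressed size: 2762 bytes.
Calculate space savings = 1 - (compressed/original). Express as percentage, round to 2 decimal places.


ratio = compressed/original = 2762/4763 = 0.579887
savings = 1 - ratio = 1 - 0.579887 = 0.420113
as a percentage: 0.420113 * 100 = 42.01%

Space savings = 1 - 2762/4763 = 42.01%


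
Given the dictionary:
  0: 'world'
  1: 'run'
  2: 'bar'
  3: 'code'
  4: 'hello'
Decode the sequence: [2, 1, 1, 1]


Look up each index in the dictionary:
  2 -> 'bar'
  1 -> 'run'
  1 -> 'run'
  1 -> 'run'

Decoded: "bar run run run"


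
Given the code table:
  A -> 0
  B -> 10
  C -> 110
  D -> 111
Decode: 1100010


Decoding:
110 -> C
0 -> A
0 -> A
10 -> B


Result: CAAB


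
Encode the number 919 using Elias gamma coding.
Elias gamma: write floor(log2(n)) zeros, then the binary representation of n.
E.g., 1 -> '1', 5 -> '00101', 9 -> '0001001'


num_bits = floor(log2(919)) + 1 = 10
leading_zeros = num_bits - 1 = 9
binary(919) = 1110010111

Elias gamma(919) = '000000000' + '1110010111' = 0000000001110010111 (19 bits)


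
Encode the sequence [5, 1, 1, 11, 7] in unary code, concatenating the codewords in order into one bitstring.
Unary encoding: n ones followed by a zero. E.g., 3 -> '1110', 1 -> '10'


Encode each number as n ones followed by a terminating 0:
  5 -> 111110 (6 bits)
  1 -> 10 (2 bits)
  1 -> 10 (2 bits)
  11 -> 111111111110 (12 bits)
  7 -> 11111110 (8 bits)
Total length = 6 + 2 + 2 + 12 + 8 = 30 bits.

Unary([5, 1, 1, 11, 7]) = 111110101011111111111011111110 (30 bits)


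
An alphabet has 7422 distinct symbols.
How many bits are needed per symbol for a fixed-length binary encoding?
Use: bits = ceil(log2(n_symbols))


log2(7422) = 12.8576
Bracket: 2^12 = 4096 < 7422 <= 2^13 = 8192
So ceil(log2(7422)) = 13

bits = ceil(log2(7422)) = ceil(12.8576) = 13 bits


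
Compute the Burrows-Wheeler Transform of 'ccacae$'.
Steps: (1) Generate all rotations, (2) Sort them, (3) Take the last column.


Rotations (sorted):
  0: $ccacae -> last char: e
  1: acae$cc -> last char: c
  2: ae$ccac -> last char: c
  3: cacae$c -> last char: c
  4: cae$cca -> last char: a
  5: ccacae$ -> last char: $
  6: e$ccaca -> last char: a


BWT = eccca$a


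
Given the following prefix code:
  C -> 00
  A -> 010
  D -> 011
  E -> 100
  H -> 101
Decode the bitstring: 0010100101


Decoding step by step:
Bits 00 -> C
Bits 101 -> H
Bits 00 -> C
Bits 101 -> H


Decoded message: CHCH


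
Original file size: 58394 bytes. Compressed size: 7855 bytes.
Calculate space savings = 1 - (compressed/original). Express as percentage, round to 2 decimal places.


ratio = compressed/original = 7855/58394 = 0.134517
savings = 1 - ratio = 1 - 0.134517 = 0.865483
as a percentage: 0.865483 * 100 = 86.55%

Space savings = 1 - 7855/58394 = 86.55%


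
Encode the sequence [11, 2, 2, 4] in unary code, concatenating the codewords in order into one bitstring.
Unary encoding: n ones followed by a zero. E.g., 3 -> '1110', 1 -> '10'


Encode each number as n ones followed by a terminating 0:
  11 -> 111111111110 (12 bits)
  2 -> 110 (3 bits)
  2 -> 110 (3 bits)
  4 -> 11110 (5 bits)
Total length = 12 + 3 + 3 + 5 = 23 bits.

Unary([11, 2, 2, 4]) = 11111111111011011011110 (23 bits)


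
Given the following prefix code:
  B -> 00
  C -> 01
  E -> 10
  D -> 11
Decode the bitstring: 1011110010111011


Decoding step by step:
Bits 10 -> E
Bits 11 -> D
Bits 11 -> D
Bits 00 -> B
Bits 10 -> E
Bits 11 -> D
Bits 10 -> E
Bits 11 -> D


Decoded message: EDDBEDED


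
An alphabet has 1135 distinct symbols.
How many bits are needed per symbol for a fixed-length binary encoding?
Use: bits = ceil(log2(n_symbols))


log2(1135) = 10.1485
Bracket: 2^10 = 1024 < 1135 <= 2^11 = 2048
So ceil(log2(1135)) = 11

bits = ceil(log2(1135)) = ceil(10.1485) = 11 bits


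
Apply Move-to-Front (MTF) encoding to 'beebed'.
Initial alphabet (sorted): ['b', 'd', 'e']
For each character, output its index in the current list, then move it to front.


MTF encoding:
'b': index 0 in ['b', 'd', 'e'] -> ['b', 'd', 'e']
'e': index 2 in ['b', 'd', 'e'] -> ['e', 'b', 'd']
'e': index 0 in ['e', 'b', 'd'] -> ['e', 'b', 'd']
'b': index 1 in ['e', 'b', 'd'] -> ['b', 'e', 'd']
'e': index 1 in ['b', 'e', 'd'] -> ['e', 'b', 'd']
'd': index 2 in ['e', 'b', 'd'] -> ['d', 'e', 'b']


Output: [0, 2, 0, 1, 1, 2]


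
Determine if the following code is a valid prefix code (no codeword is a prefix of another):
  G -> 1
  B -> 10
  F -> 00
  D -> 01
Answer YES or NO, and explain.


Checking each pair (does one codeword prefix another?):
  G='1' vs B='10': prefix -- VIOLATION

NO -- this is NOT a valid prefix code. G (1) is a prefix of B (10).


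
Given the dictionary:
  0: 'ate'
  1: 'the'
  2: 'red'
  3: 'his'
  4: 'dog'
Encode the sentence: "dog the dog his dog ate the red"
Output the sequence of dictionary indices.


Look up each word in the dictionary:
  'dog' -> 4
  'the' -> 1
  'dog' -> 4
  'his' -> 3
  'dog' -> 4
  'ate' -> 0
  'the' -> 1
  'red' -> 2

Encoded: [4, 1, 4, 3, 4, 0, 1, 2]


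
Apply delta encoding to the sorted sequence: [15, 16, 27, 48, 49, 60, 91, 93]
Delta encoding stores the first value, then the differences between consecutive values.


First value: 15
Deltas:
  16 - 15 = 1
  27 - 16 = 11
  48 - 27 = 21
  49 - 48 = 1
  60 - 49 = 11
  91 - 60 = 31
  93 - 91 = 2


Delta encoded: [15, 1, 11, 21, 1, 11, 31, 2]


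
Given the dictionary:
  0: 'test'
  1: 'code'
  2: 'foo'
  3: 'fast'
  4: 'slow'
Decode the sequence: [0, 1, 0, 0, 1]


Look up each index in the dictionary:
  0 -> 'test'
  1 -> 'code'
  0 -> 'test'
  0 -> 'test'
  1 -> 'code'

Decoded: "test code test test code"


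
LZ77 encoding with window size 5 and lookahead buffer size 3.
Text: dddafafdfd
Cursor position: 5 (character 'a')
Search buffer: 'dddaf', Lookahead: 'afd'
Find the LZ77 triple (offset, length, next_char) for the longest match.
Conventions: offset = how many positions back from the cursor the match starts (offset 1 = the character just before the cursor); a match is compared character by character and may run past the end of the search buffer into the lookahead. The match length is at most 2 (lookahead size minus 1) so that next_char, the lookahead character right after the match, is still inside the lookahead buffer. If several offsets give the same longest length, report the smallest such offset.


Try each offset into the search buffer:
  offset=1 (pos 4, char 'f'): match length 0
  offset=2 (pos 3, char 'a'): match length 2
  offset=3 (pos 2, char 'd'): match length 0
  offset=4 (pos 1, char 'd'): match length 0
  offset=5 (pos 0, char 'd'): match length 0
Longest match has length 2 at offset 2.
next_char = character at position 5 + 2 = 7 -> 'd'

Best match: offset=2, length=2 (matching 'af' starting at position 3)
LZ77 triple: (2, 2, 'd')


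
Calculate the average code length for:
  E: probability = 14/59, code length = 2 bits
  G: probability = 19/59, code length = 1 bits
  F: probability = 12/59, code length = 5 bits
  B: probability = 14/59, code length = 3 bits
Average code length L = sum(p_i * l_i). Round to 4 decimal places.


Weighted contributions p_i * l_i:
  E: (14/59) * 2 = 28/59
  G: (19/59) * 1 = 19/59
  F: (12/59) * 5 = 60/59
  B: (14/59) * 3 = 42/59
Sum = (28 + 19 + 60 + 42)/59 = 149/59

L = 149/59 = 2.5254 bits/symbol


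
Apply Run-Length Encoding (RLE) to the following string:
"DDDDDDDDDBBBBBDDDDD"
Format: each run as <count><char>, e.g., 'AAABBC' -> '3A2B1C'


Scanning runs left to right:
  i=0: run of 'D' x 9 -> '9D'
  i=9: run of 'B' x 5 -> '5B'
  i=14: run of 'D' x 5 -> '5D'

RLE = 9D5B5D


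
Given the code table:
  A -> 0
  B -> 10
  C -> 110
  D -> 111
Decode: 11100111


Decoding:
111 -> D
0 -> A
0 -> A
111 -> D


Result: DAAD


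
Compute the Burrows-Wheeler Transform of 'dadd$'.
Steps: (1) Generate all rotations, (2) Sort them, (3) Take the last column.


Rotations (sorted):
  0: $dadd -> last char: d
  1: add$d -> last char: d
  2: d$dad -> last char: d
  3: dadd$ -> last char: $
  4: dd$da -> last char: a


BWT = ddd$a


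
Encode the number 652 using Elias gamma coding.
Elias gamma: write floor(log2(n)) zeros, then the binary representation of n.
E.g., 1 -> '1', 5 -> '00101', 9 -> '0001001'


num_bits = floor(log2(652)) + 1 = 10
leading_zeros = num_bits - 1 = 9
binary(652) = 1010001100

Elias gamma(652) = '000000000' + '1010001100' = 0000000001010001100 (19 bits)


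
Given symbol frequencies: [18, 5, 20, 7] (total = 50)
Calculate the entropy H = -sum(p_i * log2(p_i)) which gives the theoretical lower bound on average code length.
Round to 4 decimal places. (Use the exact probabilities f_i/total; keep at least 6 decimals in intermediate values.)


Per-symbol terms -p_i * log2(p_i) with p_i = f_i/50:
  p = 18/50 = 0.360000: log2(p) = -1.473931, -p*log2(p) = 0.530615
  p = 5/50 = 0.100000: log2(p) = -3.321928, -p*log2(p) = 0.332193
  p = 20/50 = 0.400000: log2(p) = -1.321928, -p*log2(p) = 0.528771
  p = 7/50 = 0.140000: log2(p) = -2.836501, -p*log2(p) = 0.397110
H = 0.530615 + 0.332193 + 0.528771 + 0.397110 = 1.788689

H = 1.7887 bits/symbol


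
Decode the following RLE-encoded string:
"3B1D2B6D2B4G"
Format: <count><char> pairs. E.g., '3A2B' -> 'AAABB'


Expanding each <count><char> pair:
  3B -> 'BBB'
  1D -> 'D'
  2B -> 'BB'
  6D -> 'DDDDDD'
  2B -> 'BB'
  4G -> 'GGGG'

Decoded = BBBDBBDDDDDDBBGGGG


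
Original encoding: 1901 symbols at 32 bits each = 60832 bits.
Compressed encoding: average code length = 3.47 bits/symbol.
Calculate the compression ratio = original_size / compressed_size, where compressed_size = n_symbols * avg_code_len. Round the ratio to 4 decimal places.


original_size = n_symbols * orig_bits = 1901 * 32 = 60832 bits
compressed_size = n_symbols * avg_code_len = 1901 * 3.47 = 6596.47 bits
ratio = original_size / compressed_size = 60832 / 6596.47 = 9.2219

Compression ratio = 9.2219


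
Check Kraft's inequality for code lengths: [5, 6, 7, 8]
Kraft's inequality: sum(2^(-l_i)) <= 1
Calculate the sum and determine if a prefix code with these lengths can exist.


Sum = 2^(-5) + 2^(-6) + 2^(-7) + 2^(-8)
    = 0.03125 + 0.015625 + 0.0078125 + 0.00390625
    = 15/256 = 0.05859375
Since 0.05859375 <= 1, Kraft's inequality IS satisfied.
A prefix code with these lengths CAN exist.

Kraft sum = 0.05859375. Satisfied.


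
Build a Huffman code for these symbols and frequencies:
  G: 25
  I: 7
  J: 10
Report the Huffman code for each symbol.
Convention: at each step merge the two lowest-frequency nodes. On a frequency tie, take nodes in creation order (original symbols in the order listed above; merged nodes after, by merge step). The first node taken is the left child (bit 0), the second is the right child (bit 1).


Huffman tree construction:
Step 1: Merge I(7) + J(10) = 17
Step 2: Merge (I+J)(17) + G(25) = 42
Read each symbol's code off the tree from the root (left child = 0, right child = 1).

Codes:
  G: 1 (length 1)
  I: 00 (length 2)
  J: 01 (length 2)
Average code length: 59/42 = 1.4048 bits/symbol


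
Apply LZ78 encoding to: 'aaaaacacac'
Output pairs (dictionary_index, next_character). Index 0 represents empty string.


LZ78 encoding steps:
Dictionary: {0: ''}
Step 1: w='' (idx 0), next='a' -> output (0, 'a'), add 'a' as idx 1
Step 2: w='a' (idx 1), next='a' -> output (1, 'a'), add 'aa' as idx 2
Step 3: w='aa' (idx 2), next='c' -> output (2, 'c'), add 'aac' as idx 3
Step 4: w='a' (idx 1), next='c' -> output (1, 'c'), add 'ac' as idx 4
Step 5: w='ac' (idx 4), end of input -> output (4, '')


Encoded: [(0, 'a'), (1, 'a'), (2, 'c'), (1, 'c'), (4, '')]


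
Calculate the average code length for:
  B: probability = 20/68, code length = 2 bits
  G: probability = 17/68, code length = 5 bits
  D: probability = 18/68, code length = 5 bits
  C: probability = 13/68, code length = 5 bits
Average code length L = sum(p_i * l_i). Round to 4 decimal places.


Weighted contributions p_i * l_i:
  B: (20/68) * 2 = 40/68
  G: (17/68) * 5 = 85/68
  D: (18/68) * 5 = 90/68
  C: (13/68) * 5 = 65/68
Sum = (40 + 85 + 90 + 65)/68 = 280/68

L = 280/68 = 4.1176 bits/symbol


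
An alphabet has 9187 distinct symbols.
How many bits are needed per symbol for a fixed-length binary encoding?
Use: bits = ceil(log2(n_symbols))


log2(9187) = 13.1654
Bracket: 2^13 = 8192 < 9187 <= 2^14 = 16384
So ceil(log2(9187)) = 14

bits = ceil(log2(9187)) = ceil(13.1654) = 14 bits


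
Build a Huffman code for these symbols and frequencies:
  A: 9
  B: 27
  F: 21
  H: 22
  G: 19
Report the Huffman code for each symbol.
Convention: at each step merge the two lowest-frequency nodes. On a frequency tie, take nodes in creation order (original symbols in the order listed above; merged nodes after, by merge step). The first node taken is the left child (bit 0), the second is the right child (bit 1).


Huffman tree construction:
Step 1: Merge A(9) + G(19) = 28
Step 2: Merge F(21) + H(22) = 43
Step 3: Merge B(27) + (A+G)(28) = 55
Step 4: Merge (F+H)(43) + (B+(A+G))(55) = 98
Read each symbol's code off the tree from the root (left child = 0, right child = 1).

Codes:
  A: 110 (length 3)
  B: 10 (length 2)
  F: 00 (length 2)
  H: 01 (length 2)
  G: 111 (length 3)
Average code length: 224/98 = 2.2857 bits/symbol


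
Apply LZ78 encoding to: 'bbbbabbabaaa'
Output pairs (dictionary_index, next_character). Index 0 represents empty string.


LZ78 encoding steps:
Dictionary: {0: ''}
Step 1: w='' (idx 0), next='b' -> output (0, 'b'), add 'b' as idx 1
Step 2: w='b' (idx 1), next='b' -> output (1, 'b'), add 'bb' as idx 2
Step 3: w='b' (idx 1), next='a' -> output (1, 'a'), add 'ba' as idx 3
Step 4: w='bb' (idx 2), next='a' -> output (2, 'a'), add 'bba' as idx 4
Step 5: w='ba' (idx 3), next='a' -> output (3, 'a'), add 'baa' as idx 5
Step 6: w='' (idx 0), next='a' -> output (0, 'a'), add 'a' as idx 6


Encoded: [(0, 'b'), (1, 'b'), (1, 'a'), (2, 'a'), (3, 'a'), (0, 'a')]


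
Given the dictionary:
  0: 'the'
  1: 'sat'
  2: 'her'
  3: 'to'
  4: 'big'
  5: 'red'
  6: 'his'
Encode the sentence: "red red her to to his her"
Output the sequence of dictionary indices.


Look up each word in the dictionary:
  'red' -> 5
  'red' -> 5
  'her' -> 2
  'to' -> 3
  'to' -> 3
  'his' -> 6
  'her' -> 2

Encoded: [5, 5, 2, 3, 3, 6, 2]


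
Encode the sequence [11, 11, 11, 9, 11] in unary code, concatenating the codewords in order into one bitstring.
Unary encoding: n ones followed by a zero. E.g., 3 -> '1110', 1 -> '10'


Encode each number as n ones followed by a terminating 0:
  11 -> 111111111110 (12 bits)
  11 -> 111111111110 (12 bits)
  11 -> 111111111110 (12 bits)
  9 -> 1111111110 (10 bits)
  11 -> 111111111110 (12 bits)
Total length = 12 + 12 + 12 + 10 + 12 = 58 bits.

Unary([11, 11, 11, 9, 11]) = 1111111111101111111111101111111111101111111110111111111110 (58 bits)


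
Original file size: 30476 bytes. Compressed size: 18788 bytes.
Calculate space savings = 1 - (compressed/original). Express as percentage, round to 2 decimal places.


ratio = compressed/original = 18788/30476 = 0.616485
savings = 1 - ratio = 1 - 0.616485 = 0.383515
as a percentage: 0.383515 * 100 = 38.35%

Space savings = 1 - 18788/30476 = 38.35%


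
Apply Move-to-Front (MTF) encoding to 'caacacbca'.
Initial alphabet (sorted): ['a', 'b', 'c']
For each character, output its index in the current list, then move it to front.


MTF encoding:
'c': index 2 in ['a', 'b', 'c'] -> ['c', 'a', 'b']
'a': index 1 in ['c', 'a', 'b'] -> ['a', 'c', 'b']
'a': index 0 in ['a', 'c', 'b'] -> ['a', 'c', 'b']
'c': index 1 in ['a', 'c', 'b'] -> ['c', 'a', 'b']
'a': index 1 in ['c', 'a', 'b'] -> ['a', 'c', 'b']
'c': index 1 in ['a', 'c', 'b'] -> ['c', 'a', 'b']
'b': index 2 in ['c', 'a', 'b'] -> ['b', 'c', 'a']
'c': index 1 in ['b', 'c', 'a'] -> ['c', 'b', 'a']
'a': index 2 in ['c', 'b', 'a'] -> ['a', 'c', 'b']


Output: [2, 1, 0, 1, 1, 1, 2, 1, 2]


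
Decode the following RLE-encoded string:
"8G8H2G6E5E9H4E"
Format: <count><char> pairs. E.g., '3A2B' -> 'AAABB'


Expanding each <count><char> pair:
  8G -> 'GGGGGGGG'
  8H -> 'HHHHHHHH'
  2G -> 'GG'
  6E -> 'EEEEEE'
  5E -> 'EEEEE'
  9H -> 'HHHHHHHHH'
  4E -> 'EEEE'

Decoded = GGGGGGGGHHHHHHHHGGEEEEEEEEEEEHHHHHHHHHEEEE


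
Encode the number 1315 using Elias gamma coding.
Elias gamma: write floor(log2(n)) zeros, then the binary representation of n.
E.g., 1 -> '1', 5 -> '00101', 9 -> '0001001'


num_bits = floor(log2(1315)) + 1 = 11
leading_zeros = num_bits - 1 = 10
binary(1315) = 10100100011

Elias gamma(1315) = '0000000000' + '10100100011' = 000000000010100100011 (21 bits)


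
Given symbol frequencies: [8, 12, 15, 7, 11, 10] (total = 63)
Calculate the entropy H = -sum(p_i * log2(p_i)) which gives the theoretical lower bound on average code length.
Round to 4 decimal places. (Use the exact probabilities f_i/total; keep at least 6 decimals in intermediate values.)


Per-symbol terms -p_i * log2(p_i) with p_i = f_i/63:
  p = 8/63 = 0.126984: log2(p) = -2.977280, -p*log2(p) = 0.378067
  p = 12/63 = 0.190476: log2(p) = -2.392317, -p*log2(p) = 0.455680
  p = 15/63 = 0.238095: log2(p) = -2.070389, -p*log2(p) = 0.492950
  p = 7/63 = 0.111111: log2(p) = -3.169925, -p*log2(p) = 0.352214
  p = 11/63 = 0.174603: log2(p) = -2.517848, -p*log2(p) = 0.439624
  p = 10/63 = 0.158730: log2(p) = -2.655352, -p*log2(p) = 0.421484
H = 0.378067 + 0.455680 + 0.492950 + 0.352214 + 0.439624 + 0.421484 = 2.540019

H = 2.54 bits/symbol


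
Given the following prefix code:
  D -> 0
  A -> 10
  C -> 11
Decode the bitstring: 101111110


Decoding step by step:
Bits 10 -> A
Bits 11 -> C
Bits 11 -> C
Bits 11 -> C
Bits 0 -> D


Decoded message: ACCCD


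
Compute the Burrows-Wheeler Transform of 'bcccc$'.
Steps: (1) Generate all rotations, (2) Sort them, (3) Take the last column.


Rotations (sorted):
  0: $bcccc -> last char: c
  1: bcccc$ -> last char: $
  2: c$bccc -> last char: c
  3: cc$bcc -> last char: c
  4: ccc$bc -> last char: c
  5: cccc$b -> last char: b


BWT = c$cccb


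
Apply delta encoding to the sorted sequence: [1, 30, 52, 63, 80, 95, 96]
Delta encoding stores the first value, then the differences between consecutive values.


First value: 1
Deltas:
  30 - 1 = 29
  52 - 30 = 22
  63 - 52 = 11
  80 - 63 = 17
  95 - 80 = 15
  96 - 95 = 1


Delta encoded: [1, 29, 22, 11, 17, 15, 1]


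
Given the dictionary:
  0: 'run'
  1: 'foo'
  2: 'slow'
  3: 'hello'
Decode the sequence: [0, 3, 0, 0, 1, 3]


Look up each index in the dictionary:
  0 -> 'run'
  3 -> 'hello'
  0 -> 'run'
  0 -> 'run'
  1 -> 'foo'
  3 -> 'hello'

Decoded: "run hello run run foo hello"


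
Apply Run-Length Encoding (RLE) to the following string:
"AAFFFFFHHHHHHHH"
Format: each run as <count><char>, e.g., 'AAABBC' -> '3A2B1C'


Scanning runs left to right:
  i=0: run of 'A' x 2 -> '2A'
  i=2: run of 'F' x 5 -> '5F'
  i=7: run of 'H' x 8 -> '8H'

RLE = 2A5F8H


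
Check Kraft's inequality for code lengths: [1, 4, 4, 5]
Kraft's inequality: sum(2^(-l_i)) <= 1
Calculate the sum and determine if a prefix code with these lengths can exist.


Sum = 2^(-1) + 2^(-4) + 2^(-4) + 2^(-5)
    = 0.5 + 0.0625 + 0.0625 + 0.03125
    = 21/32 = 0.65625
Since 0.65625 <= 1, Kraft's inequality IS satisfied.
A prefix code with these lengths CAN exist.

Kraft sum = 0.65625. Satisfied.


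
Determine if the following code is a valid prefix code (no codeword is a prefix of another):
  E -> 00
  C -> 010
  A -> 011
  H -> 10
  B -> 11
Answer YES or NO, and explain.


Checking each pair (does one codeword prefix another?):
  E='00' vs C='010': no prefix
  E='00' vs A='011': no prefix
  E='00' vs H='10': no prefix
  E='00' vs B='11': no prefix
  C='010' vs E='00': no prefix
  C='010' vs A='011': no prefix
  C='010' vs H='10': no prefix
  C='010' vs B='11': no prefix
  A='011' vs E='00': no prefix
  A='011' vs C='010': no prefix
  A='011' vs H='10': no prefix
  A='011' vs B='11': no prefix
  H='10' vs E='00': no prefix
  H='10' vs C='010': no prefix
  H='10' vs A='011': no prefix
  H='10' vs B='11': no prefix
  B='11' vs E='00': no prefix
  B='11' vs C='010': no prefix
  B='11' vs A='011': no prefix
  B='11' vs H='10': no prefix
No violation found over all pairs.

YES -- this is a valid prefix code. No codeword is a prefix of any other codeword.


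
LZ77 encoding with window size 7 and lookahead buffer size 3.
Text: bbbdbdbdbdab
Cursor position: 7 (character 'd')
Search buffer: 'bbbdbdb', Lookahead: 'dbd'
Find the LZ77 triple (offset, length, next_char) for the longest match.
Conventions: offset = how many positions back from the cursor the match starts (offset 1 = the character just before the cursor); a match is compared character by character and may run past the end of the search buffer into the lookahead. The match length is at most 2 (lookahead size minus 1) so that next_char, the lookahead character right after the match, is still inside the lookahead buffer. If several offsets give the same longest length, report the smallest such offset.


Try each offset into the search buffer:
  offset=1 (pos 6, char 'b'): match length 0
  offset=2 (pos 5, char 'd'): match length 2
  offset=3 (pos 4, char 'b'): match length 0
  offset=4 (pos 3, char 'd'): match length 2
  offset=5 (pos 2, char 'b'): match length 0
  offset=6 (pos 1, char 'b'): match length 0
  offset=7 (pos 0, char 'b'): match length 0
Longest match has length 2, found at offsets 2, 4; take the smallest, offset 2.
next_char = character at position 7 + 2 = 9 -> 'd'

Best match: offset=2, length=2 (matching 'db' starting at position 5)
LZ77 triple: (2, 2, 'd')


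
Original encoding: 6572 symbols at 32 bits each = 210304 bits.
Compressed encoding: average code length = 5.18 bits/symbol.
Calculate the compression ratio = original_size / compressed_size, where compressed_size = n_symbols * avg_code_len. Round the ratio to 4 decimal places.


original_size = n_symbols * orig_bits = 6572 * 32 = 210304 bits
compressed_size = n_symbols * avg_code_len = 6572 * 5.18 = 34042.96 bits
ratio = original_size / compressed_size = 210304 / 34042.96 = 6.1776

Compression ratio = 6.1776


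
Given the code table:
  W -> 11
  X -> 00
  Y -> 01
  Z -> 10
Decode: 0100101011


Decoding:
01 -> Y
00 -> X
10 -> Z
10 -> Z
11 -> W


Result: YXZZW


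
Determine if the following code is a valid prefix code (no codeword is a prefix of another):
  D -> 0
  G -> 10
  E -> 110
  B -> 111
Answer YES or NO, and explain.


Checking each pair (does one codeword prefix another?):
  D='0' vs G='10': no prefix
  D='0' vs E='110': no prefix
  D='0' vs B='111': no prefix
  G='10' vs D='0': no prefix
  G='10' vs E='110': no prefix
  G='10' vs B='111': no prefix
  E='110' vs D='0': no prefix
  E='110' vs G='10': no prefix
  E='110' vs B='111': no prefix
  B='111' vs D='0': no prefix
  B='111' vs G='10': no prefix
  B='111' vs E='110': no prefix
No violation found over all pairs.

YES -- this is a valid prefix code. No codeword is a prefix of any other codeword.
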